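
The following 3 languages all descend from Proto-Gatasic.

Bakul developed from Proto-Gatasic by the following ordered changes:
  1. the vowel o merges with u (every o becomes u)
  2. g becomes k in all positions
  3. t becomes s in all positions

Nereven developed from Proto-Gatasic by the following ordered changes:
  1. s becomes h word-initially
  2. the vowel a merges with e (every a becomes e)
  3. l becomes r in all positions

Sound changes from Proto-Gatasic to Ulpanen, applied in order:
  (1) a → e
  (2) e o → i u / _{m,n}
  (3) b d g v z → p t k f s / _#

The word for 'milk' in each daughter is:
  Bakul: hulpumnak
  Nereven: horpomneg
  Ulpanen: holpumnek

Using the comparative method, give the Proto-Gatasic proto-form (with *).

*holpomnag

Position 3: Bakul has l, Nereven has r, Ulpanen has l. Bakul preserves l here (none of its changes turn any other segment into l), so the proto-segment is *l.
Position 9: Bakul has k, Nereven has g, Ulpanen has k. Nereven preserves g here (none of its changes turn any other segment into g), so the proto-segment is *g.
Continuing position by position gives *holpomnag; check it forward:
Bakul: *holpomnag > hulpumnag > hulpumnak  (by vowel merger, unconditioned shift)
Nereven: *holpomnag
  holpomnag (rule 1 does not apply)
  holpomnag → holpomneg   [vowel merger]
  holpomneg → horpomneg   [unconditioned shift]
  giving Nereven horpomneg.
Ulpanen: *holpomnag > holpomneg > holpumneg > holpumnek  (by vowel merger, pre-nasal raising, final devoicing)
Only *holpomnag yields all of Bakul hulpumnak, Nereven horpomneg, Ulpanen holpumnek.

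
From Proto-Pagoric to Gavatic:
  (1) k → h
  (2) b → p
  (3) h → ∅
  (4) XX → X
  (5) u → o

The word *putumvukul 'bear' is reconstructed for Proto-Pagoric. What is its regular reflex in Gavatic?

Gavatic: *putumvukul > putumvuhul > putumvuul > putumvul > potomvol  (by unconditioned shift, h-loss, degemination, vowel merger)

potomvol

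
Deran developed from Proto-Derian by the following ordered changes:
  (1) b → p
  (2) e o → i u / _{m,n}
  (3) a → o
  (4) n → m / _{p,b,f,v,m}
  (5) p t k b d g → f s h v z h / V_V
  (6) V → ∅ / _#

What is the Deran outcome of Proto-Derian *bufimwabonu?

pufimwofun

Deran: start from *bufimwabonu.
  rule 1 (unconditioned shift): bufimwabonu → pufimwaponu
  rule 2 (pre-nasal raising): pufimwaponu → pufimwapunu
  rule 3 (vowel merger): pufimwapunu → pufimwopunu
  rule 4: no change — pufimwopunu
  rule 5 (intervocalic lenition): pufimwopunu → pufimwofunu
  rule 6 (apocope): pufimwofunu → pufimwofun
  ⇒ Deran pufimwofun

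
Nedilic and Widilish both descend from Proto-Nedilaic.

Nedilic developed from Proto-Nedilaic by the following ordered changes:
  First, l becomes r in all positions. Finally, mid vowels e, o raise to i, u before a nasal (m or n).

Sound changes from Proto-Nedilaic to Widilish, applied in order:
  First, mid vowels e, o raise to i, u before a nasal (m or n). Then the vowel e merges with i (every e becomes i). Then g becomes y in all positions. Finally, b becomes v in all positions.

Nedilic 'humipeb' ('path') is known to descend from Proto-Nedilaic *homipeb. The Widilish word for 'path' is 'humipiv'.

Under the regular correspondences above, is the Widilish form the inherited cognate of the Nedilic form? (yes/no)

Derive the expected Widilish reflex of *homipeb:
Widilish: start from *homipeb.
  rule 1 (pre-nasal raising): homipeb → humipeb
  rule 2 (vowel merger): humipeb → humipib
  rule 3: no change — humipib
  rule 4 (unconditioned shift): humipib → humipiv
  ⇒ Widilish humipiv
Widilish 'humipiv' matches the regular reflex exactly, so the pair is cognate.

yes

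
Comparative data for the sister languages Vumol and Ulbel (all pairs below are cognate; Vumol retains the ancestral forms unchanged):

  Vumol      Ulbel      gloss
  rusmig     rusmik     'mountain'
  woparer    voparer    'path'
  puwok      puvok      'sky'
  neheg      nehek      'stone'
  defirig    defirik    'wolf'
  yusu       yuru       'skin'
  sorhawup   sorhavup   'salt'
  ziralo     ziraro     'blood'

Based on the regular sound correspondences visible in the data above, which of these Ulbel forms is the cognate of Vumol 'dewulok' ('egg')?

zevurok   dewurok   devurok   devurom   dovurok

sorhawup ~ sorhavup — Vumol w corresponds to Ulbel v between vowels (before a back vowel).
ziralo ~ ziraro — Vumol l corresponds to Ulbel r between vowels (before a back vowel).
Applying these to Vumol 'dewulok':
  dewulok → devulok   (w→v between vowels (before a back vowel))
  devulok → devurok   (l→r between vowels (before a back vowel))
So the Ulbel cognate is 'devurok'.

devurok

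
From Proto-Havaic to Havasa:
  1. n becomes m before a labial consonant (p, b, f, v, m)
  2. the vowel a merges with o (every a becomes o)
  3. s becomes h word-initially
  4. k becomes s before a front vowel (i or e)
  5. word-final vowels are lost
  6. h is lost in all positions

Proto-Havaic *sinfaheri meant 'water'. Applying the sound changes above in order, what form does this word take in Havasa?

imfoer

Havasa: *sinfaheri
  sinfaheri → simfaheri   [nasal place assimilation]
  simfaheri → simfoheri   [vowel merger]
  simfoheri → himfoheri   [debuccalisation]
  himfoheri (rule 4 does not apply)
  himfoheri → himfoher   [apocope]
  himfoher → imfoer   [h-loss]
  giving Havasa imfoer.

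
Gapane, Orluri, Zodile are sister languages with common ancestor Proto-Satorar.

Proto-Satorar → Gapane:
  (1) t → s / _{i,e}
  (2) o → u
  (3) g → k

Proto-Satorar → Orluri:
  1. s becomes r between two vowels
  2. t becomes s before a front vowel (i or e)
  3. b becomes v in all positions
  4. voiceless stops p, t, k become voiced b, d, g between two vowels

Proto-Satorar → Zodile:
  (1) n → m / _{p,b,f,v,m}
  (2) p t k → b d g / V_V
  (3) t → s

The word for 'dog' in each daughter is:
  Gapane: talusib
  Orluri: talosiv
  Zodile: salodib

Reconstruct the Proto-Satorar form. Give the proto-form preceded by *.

*talotib

Position 5: Gapane has s, Orluri has s, Zodile has d. Taking the neighbouring segments as reconstructed: Gapane s could go back to *t or *s; Orluri s can only go back to *t; Zodile d could go back to *t or *d — the one source consistent with every daughter is *t.
Position 4: Gapane has u, Orluri has o, Zodile has o. Orluri preserves o here (none of its changes turn any other segment into o), so the proto-segment is *o.
Position 1: Gapane has t, Orluri has t, Zodile has s. Gapane preserves t here (none of its changes turn any other segment into t), so the proto-segment is *t.
Continuing position by position gives *talotib; check it forward:
Gapane: *talotib
  talotib → talosib   [palatalisation]
  talosib → talusib   [vowel merger]
  talusib (rule 3 does not apply)
  giving Gapane talusib.
Orluri: start from *talotib.
  rule 1: no change — talotib
  rule 2 (palatalisation): talotib → talosib
  rule 3 (unconditioned shift): talosib → talosiv
  rule 4: no change — talosiv
  ⇒ Orluri talosiv
Zodile: start from *talotib.
  rule 1: no change — talotib
  rule 2 (intervocalic voicing): talotib → talodib
  rule 3 (unconditioned shift): talodib → salodib
  ⇒ Zodile salodib
*talotib is the unique common source.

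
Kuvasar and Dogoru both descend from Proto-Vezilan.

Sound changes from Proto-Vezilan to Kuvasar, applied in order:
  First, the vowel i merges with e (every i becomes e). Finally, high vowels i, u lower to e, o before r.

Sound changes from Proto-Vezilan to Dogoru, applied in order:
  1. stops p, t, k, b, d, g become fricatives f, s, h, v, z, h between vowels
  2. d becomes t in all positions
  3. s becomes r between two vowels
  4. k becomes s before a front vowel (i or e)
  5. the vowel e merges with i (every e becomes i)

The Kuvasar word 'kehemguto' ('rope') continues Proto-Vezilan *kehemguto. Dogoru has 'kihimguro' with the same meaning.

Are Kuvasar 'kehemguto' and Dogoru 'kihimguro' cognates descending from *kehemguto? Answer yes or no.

Derive the expected Dogoru reflex of *kehemguto:
Dogoru: *kehemguto
  kehemguto → kehemguso   [intervocalic lenition]
  kehemguso (rule 2 does not apply)
  kehemguso → kehemguro   [rhotacism]
  kehemguro → sehemguro   [palatalisation]
  sehemguro → sihimguro   [vowel merger]
  giving Dogoru sihimguro.
The regular Dogoru reflex would be 'sihimguro', but the attested form is 'kihimguro'. The correspondence is irregular, so they are not cognates (the Dogoru form has a different source).

no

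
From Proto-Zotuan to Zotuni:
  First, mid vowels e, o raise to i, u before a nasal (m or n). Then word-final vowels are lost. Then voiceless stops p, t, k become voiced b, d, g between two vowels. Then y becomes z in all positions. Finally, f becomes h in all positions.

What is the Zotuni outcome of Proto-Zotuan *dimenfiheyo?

Zotuni: *dimenfiheyo
  dimenfiheyo → diminfiheyo   [pre-nasal raising]
  diminfiheyo → diminfihey   [apocope]
  diminfihey (rule 3 does not apply)
  diminfihey → diminfihez   [unconditioned shift]
  diminfihez → diminhihez   [unconditioned shift]
  giving Zotuni diminhihez.

diminhihez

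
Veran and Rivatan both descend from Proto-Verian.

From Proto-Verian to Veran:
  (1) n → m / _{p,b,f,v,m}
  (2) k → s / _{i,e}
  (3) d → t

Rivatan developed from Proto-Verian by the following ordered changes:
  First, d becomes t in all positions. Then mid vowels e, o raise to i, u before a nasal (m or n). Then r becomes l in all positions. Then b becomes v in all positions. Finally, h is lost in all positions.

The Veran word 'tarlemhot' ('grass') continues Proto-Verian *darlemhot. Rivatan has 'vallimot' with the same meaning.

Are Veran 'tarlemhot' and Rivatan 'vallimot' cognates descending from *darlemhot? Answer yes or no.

Derive the expected Rivatan reflex of *darlemhot:
Rivatan: start from *darlemhot.
  rule 1 (unconditioned shift): darlemhot → tarlemhot
  rule 2 (pre-nasal raising): tarlemhot → tarlimhot
  rule 3 (unconditioned shift): tarlimhot → tallimhot
  rule 4: no change — tallimhot
  rule 5 (h-loss): tallimhot → tallimot
  ⇒ Rivatan tallimot
The regular Rivatan reflex would be 'tallimot', but the attested form is 'vallimot'. The correspondence is irregular, so they are not cognates (the Rivatan form has a different source).

no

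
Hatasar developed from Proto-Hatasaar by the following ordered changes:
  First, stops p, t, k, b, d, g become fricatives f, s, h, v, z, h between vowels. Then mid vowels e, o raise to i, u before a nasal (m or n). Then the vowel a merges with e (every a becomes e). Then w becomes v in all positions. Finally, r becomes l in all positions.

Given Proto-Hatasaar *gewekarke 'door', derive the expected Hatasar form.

Hatasar: start from *gewekarke.
  rule 1 (intervocalic lenition): gewekarke → geweharke
  rule 2: no change — geweharke
  rule 3 (vowel merger): geweharke → geweherke
  rule 4 (unconditioned shift): geweherke → geveherke
  rule 5 (unconditioned shift): geveherke → gevehelke
  ⇒ Hatasar gevehelke

gevehelke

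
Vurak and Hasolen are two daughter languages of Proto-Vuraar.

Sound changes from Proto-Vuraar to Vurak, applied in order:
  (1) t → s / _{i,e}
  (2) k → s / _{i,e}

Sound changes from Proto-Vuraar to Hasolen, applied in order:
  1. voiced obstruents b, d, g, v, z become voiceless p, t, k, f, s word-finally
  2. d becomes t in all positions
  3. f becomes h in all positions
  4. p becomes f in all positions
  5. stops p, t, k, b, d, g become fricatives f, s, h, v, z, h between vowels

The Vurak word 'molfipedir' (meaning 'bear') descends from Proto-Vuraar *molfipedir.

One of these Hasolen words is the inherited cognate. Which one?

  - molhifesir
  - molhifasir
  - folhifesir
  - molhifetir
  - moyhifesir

Hasolen: start from *molfipedir.
  rule 1: no change — molfipedir
  rule 2 (unconditioned shift): molfipedir → molfipetir
  rule 3 (unconditioned shift): molfipetir → molhipetir
  rule 4 (unconditioned shift): molhipetir → molhifetir
  rule 5 (intervocalic lenition): molhifetir → molhifesir
  ⇒ Hasolen molhifesir
Only 'molhifesir' matches the regular Hasolen development of *molfipedir.

molhifesir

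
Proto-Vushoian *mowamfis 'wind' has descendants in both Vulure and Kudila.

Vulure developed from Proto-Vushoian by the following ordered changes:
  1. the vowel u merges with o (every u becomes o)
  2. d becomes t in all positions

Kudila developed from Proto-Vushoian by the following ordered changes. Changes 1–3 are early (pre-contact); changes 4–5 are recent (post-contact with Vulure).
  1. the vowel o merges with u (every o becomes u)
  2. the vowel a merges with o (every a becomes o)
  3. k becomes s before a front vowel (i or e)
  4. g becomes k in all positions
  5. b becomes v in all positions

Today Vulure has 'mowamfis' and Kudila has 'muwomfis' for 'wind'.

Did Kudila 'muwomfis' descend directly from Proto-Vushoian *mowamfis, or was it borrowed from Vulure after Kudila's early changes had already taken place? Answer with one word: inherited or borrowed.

If inherited, *mowamfis would pass through all of Kudila's changes:
Kudila: *mowamfis > muwamfis > muwomfis  (by vowel merger, vowel merger)
If borrowed from Vulure 'mowamfis' after the early changes, it would undergo only the recent ones:
  rule 4 (unconditioned shift): no change (mowamfis)
  rule 5 (unconditioned shift): no change (mowamfis)
  ⇒ as a loan: mowamfis
Kudila 'muwomfis' matches the inherited outcome exactly, so it is an inherited cognate, not a loan.

inherited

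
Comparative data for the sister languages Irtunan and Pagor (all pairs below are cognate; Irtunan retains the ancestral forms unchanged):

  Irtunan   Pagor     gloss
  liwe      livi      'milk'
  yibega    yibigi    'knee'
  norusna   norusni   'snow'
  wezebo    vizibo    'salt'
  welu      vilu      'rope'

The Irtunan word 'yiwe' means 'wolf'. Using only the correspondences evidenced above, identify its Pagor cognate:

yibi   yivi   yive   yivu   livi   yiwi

liwe ~ livi — Irtunan w corresponds to Pagor v between vowels (before a front vowel).
liwe ~ livi — Irtunan e corresponds to Pagor i word-finally.
Applying these to Irtunan 'yiwe':
  yiwe → yive   (w→v between vowels (before a front vowel))
  yive → yivi   (e→i word-finally)
So the Pagor cognate is 'yivi'.

yivi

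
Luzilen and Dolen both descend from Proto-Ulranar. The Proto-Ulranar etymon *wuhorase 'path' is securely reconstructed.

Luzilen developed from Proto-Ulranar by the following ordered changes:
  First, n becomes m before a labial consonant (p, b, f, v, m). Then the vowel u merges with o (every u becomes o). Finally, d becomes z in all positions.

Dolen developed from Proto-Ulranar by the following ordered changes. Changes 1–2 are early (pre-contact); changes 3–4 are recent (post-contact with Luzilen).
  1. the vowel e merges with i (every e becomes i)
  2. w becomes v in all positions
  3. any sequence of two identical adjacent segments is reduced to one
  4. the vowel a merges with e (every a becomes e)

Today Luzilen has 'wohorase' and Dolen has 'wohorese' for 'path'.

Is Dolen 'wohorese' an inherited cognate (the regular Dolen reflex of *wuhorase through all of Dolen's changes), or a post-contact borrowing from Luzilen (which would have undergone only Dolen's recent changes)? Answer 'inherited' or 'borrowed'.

borrowed

If inherited, *wuhorase would pass through all of Dolen's changes:
Dolen: *wuhorase
  wuhorase → wuhorasi   [vowel merger]
  wuhorasi → vuhorasi   [unconditioned shift]
  vuhorasi (rule 3 does not apply)
  vuhorasi → vuhoresi   [vowel merger]
  giving Dolen vuhoresi.
If borrowed from Luzilen 'wohorase' after the early changes, it would undergo only the recent ones:
  rule 3 (degemination): no change (wohorase)
  rule 4 (vowel merger): wohorase → wohorese
  ⇒ as a loan: wohorese
Dolen 'wohorese' matches the loan outcome 'wohorese', not the inherited 'vuhoresi' — it skipped the early Dolen changes, so it was borrowed from Luzilen.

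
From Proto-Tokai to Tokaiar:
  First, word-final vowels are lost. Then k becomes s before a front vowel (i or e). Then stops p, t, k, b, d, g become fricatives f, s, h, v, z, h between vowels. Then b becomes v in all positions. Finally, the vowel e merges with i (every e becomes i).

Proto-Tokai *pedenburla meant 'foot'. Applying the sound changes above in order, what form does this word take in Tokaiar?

pizinvurl

Tokaiar: start from *pedenburla.
  rule 1 (apocope): pedenburla → pedenburl
  rule 2: no change — pedenburl
  rule 3 (intervocalic lenition): pedenburl → pezenburl
  rule 4 (unconditioned shift): pezenburl → pezenvurl
  rule 5 (vowel merger): pezenvurl → pizinvurl
  ⇒ Tokaiar pizinvurl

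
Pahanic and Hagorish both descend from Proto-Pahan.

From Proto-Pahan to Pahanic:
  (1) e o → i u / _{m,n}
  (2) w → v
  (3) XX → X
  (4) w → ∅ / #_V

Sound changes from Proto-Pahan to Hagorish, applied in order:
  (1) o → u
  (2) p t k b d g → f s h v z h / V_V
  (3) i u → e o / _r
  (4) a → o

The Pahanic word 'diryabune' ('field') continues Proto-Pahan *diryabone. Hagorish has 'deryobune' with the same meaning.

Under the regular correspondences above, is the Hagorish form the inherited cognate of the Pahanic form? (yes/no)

no

Derive the expected Hagorish reflex of *diryabone:
Hagorish: start from *diryabone.
  rule 1 (vowel merger): diryabone → diryabune
  rule 2 (intervocalic lenition): diryabune → diryavune
  rule 3 (pre-rhotic lowering): diryavune → deryavune
  rule 4 (vowel merger): deryavune → deryovune
  ⇒ Hagorish deryovune
The regular Hagorish reflex would be 'deryovune', but the attested form is 'deryobune'. The correspondence is irregular, so they are not cognates (the Hagorish form has a different source).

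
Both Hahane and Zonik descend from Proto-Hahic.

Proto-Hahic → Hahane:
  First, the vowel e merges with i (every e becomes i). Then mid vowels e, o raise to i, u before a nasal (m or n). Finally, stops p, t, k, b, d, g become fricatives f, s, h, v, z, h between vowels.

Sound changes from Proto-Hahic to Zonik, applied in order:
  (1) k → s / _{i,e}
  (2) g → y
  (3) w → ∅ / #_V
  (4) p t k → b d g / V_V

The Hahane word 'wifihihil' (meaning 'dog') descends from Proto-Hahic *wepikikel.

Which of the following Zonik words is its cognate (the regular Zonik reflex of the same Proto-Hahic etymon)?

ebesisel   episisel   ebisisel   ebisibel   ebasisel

Zonik: *wepikikel > wepisisel > episisel > ebisisel  (by palatalisation, glide loss, intervocalic voicing)
Only 'ebisisel' matches the regular Zonik development of *wepikikel.

ebisisel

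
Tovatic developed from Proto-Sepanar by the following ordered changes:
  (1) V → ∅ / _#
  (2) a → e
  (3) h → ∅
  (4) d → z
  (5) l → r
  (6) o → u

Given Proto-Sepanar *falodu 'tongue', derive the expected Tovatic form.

Tovatic: *falodu > falod > felod > feloz > feroz > feruz  (by apocope, vowel merger, unconditioned shift, unconditioned shift, vowel merger)

feruz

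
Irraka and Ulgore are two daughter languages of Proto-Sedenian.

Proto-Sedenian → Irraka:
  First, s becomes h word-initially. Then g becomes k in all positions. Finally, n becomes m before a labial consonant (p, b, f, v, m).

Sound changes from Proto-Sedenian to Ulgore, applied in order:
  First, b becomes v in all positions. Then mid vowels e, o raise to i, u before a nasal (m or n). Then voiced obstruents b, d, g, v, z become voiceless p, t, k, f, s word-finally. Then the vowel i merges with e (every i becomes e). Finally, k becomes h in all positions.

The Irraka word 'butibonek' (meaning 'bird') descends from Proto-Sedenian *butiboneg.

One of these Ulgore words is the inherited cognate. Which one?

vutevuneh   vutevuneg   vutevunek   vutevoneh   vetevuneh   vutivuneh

Ulgore: *butiboneg
  butiboneg → vutivoneg   [unconditioned shift]
  vutivoneg → vutivuneg   [pre-nasal raising]
  vutivuneg → vutivunek   [final devoicing]
  vutivunek → vutevunek   [vowel merger]
  vutevunek → vutevuneh   [unconditioned shift]
  giving Ulgore vutevuneh.

vutevuneh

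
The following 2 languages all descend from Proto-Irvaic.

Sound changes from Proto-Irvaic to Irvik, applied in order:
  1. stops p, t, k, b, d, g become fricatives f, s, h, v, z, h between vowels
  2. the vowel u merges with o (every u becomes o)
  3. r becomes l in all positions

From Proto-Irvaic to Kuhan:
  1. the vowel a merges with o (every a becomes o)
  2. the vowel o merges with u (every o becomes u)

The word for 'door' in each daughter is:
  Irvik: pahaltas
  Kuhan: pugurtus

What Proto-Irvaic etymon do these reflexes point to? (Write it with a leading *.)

*pagartas

Position 4: Irvik has a, Kuhan has u. Irvik preserves a here (none of its changes turn any other segment into a), so the proto-segment is *a.
Position 2: Irvik has a, Kuhan has u. Irvik preserves a here (none of its changes turn any other segment into a), so the proto-segment is *a.
Position 5: Irvik has l, Kuhan has r. Kuhan preserves r here (none of its changes turn any other segment into r), so the proto-segment is *r.
Verify the candidate proto-form against each daughter:
Irvik: start from *pagartas.
  rule 1 (intervocalic lenition): pagartas → pahartas
  rule 2: no change — pahartas
  rule 3 (unconditioned shift): pahartas → pahaltas
  ⇒ Irvik pahaltas
Kuhan: *pagartas > pogortos > pugurtus  (by vowel merger, vowel merger)
*pagartas is the unique common source.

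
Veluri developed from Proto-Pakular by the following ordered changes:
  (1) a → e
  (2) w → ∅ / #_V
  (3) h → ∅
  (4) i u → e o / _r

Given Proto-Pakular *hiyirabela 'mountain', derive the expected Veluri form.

iyerebele

Veluri: *hiyirabela
  hiyirabela → hiyirebele   [vowel merger]
  hiyirebele (rule 2 does not apply)
  hiyirebele → iyirebele   [h-loss]
  iyirebele → iyerebele   [pre-rhotic lowering]
  giving Veluri iyerebele.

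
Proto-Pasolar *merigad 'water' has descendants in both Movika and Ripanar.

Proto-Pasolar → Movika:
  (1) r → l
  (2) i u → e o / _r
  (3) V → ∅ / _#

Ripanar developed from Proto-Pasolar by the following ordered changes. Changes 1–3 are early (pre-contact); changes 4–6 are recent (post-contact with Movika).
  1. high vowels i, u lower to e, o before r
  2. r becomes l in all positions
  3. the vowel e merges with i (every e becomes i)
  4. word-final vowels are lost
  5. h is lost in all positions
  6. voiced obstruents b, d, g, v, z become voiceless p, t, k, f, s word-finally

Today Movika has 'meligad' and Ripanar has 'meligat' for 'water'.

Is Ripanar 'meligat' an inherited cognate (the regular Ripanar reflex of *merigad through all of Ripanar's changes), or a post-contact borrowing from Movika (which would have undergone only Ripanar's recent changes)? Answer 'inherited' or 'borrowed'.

borrowed

If inherited, *merigad would pass through all of Ripanar's changes:
Ripanar: start from *merigad.
  rule 1: no change — merigad
  rule 2 (unconditioned shift): merigad → meligad
  rule 3 (vowel merger): meligad → miligad
  rule 4: no change — miligad
  rule 5: no change — miligad
  rule 6 (final devoicing): miligad → miligat
  ⇒ Ripanar miligat
If borrowed from Movika 'meligad' after the early changes, it would undergo only the recent ones:
  rule 4 (apocope): no change (meligad)
  rule 5 (h-loss): no change (meligad)
  rule 6 (final devoicing): meligad → meligat
  ⇒ as a loan: meligat
Ripanar 'meligat' matches the loan outcome 'meligat', not the inherited 'miligat' — it skipped the early Ripanar changes, so it was borrowed from Movika.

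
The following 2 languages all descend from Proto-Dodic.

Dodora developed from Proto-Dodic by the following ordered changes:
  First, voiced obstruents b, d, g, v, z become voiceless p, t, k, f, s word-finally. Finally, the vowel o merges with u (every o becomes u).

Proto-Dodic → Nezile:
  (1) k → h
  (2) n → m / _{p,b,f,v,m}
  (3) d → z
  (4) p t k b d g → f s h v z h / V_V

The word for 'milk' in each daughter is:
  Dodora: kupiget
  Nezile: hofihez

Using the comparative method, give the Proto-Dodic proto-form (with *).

*kopiged

Position 7: Dodora has t, Nezile has z. Taking the neighbouring segments as reconstructed: Dodora t could go back to *t or *d; Nezile z could go back to *d or *z — the one source consistent with every daughter is *d.
Position 2: Dodora has u, Nezile has o. Nezile preserves o here (none of its changes turn any other segment into o), so the proto-segment is *o.
Continuing position by position gives *kopiged; check it forward:
Dodora: *kopiged
  kopiged → kopiget   [final devoicing]
  kopiget → kupiget   [vowel merger]
  giving Dodora kupiget.
Nezile: *kopiged
  kopiged → hopiged   [unconditioned shift]
  hopiged (rule 2 does not apply)
  hopiged → hopigez   [unconditioned shift]
  hopigez → hofihez   [intervocalic lenition]
  giving Nezile hofihez.
Only *kopiged yields all of Dodora kupiget, Nezile hofihez.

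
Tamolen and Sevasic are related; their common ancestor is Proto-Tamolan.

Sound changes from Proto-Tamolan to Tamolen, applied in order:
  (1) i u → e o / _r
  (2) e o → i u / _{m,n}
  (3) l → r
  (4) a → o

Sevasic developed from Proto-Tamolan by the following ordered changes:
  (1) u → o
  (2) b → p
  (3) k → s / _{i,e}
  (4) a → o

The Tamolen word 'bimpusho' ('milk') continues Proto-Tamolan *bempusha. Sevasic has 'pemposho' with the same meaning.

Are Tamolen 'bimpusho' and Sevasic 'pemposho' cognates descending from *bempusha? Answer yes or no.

yes

Derive the expected Sevasic reflex of *bempusha:
Sevasic: *bempusha > bemposha > pemposha > pemposho  (by vowel merger, unconditioned shift, vowel merger)
Sevasic 'pemposho' matches the regular reflex exactly, so the pair is cognate.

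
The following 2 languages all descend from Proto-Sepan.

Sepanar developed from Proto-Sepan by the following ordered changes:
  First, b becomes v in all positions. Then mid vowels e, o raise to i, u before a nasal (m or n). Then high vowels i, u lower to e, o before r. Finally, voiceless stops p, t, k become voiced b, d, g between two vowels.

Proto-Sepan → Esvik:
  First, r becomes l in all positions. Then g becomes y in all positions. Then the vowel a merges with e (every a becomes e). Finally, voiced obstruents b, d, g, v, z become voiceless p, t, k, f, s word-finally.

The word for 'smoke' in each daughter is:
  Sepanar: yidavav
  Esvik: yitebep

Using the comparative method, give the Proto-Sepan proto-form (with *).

Position 6: Sepanar has a, Esvik has e. Sepanar preserves a here (none of its changes turn any other segment into a), so the proto-segment is *a.
Position 3: Sepanar has d, Esvik has t. Taking the neighbouring segments as reconstructed: Sepanar d could go back to *t or *d; Esvik t can only go back to *t — the one source consistent with every daughter is *t.
This points to *yitabab. Verify forward in each daughter:
Sepanar: start from *yitabab.
  rule 1 (unconditioned shift): yitabab → yitavav
  rule 2: no change — yitavav
  rule 3: no change — yitavav
  rule 4 (intervocalic voicing): yitavav → yidavav
  ⇒ Sepanar yidavav
Esvik: start from *yitabab.
  rule 1: no change — yitabab
  rule 2: no change — yitabab
  rule 3 (vowel merger): yitabab → yitebeb
  rule 4 (final devoicing): yitebeb → yitebep
  ⇒ Esvik yitebep
Only *yitabab yields all of Sepanar yidavav, Esvik yitebep.

*yitabab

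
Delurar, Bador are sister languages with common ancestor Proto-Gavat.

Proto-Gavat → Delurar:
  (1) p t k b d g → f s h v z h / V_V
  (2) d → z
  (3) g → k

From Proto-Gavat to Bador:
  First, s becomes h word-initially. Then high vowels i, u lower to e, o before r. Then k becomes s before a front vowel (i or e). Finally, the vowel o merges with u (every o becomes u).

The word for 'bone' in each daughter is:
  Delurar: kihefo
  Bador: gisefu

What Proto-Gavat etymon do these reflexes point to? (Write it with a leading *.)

*gikefo

Position 1: Delurar has k, Bador has g. Bador preserves g here (none of its changes turn any other segment into g), so the proto-segment is *g.
Position 3: Delurar has h, Bador has s. Taking the neighbouring segments as reconstructed: Delurar h could go back to *k or *g or *h; Bador s could go back to *k or *s — the one source consistent with every daughter is *k.
Position 6: Delurar has o, Bador has u. Delurar preserves o here (none of its changes turn any other segment into o), so the proto-segment is *o.
Verify the candidate proto-form against each daughter:
Delurar: *gikefo
  gikefo → gihefo   [intervocalic lenition]
  gihefo (rule 2 does not apply)
  gihefo → kihefo   [unconditioned shift]
  giving Delurar kihefo.
Bador: *gikefo
  gikefo (rule 1 does not apply)
  gikefo (rule 2 does not apply)
  gikefo → gisefo   [palatalisation]
  gisefo → gisefu   [vowel merger]
  giving Bador gisefu.
No other proto-form is consistent with every reflex, so the reconstruction is *gikefo.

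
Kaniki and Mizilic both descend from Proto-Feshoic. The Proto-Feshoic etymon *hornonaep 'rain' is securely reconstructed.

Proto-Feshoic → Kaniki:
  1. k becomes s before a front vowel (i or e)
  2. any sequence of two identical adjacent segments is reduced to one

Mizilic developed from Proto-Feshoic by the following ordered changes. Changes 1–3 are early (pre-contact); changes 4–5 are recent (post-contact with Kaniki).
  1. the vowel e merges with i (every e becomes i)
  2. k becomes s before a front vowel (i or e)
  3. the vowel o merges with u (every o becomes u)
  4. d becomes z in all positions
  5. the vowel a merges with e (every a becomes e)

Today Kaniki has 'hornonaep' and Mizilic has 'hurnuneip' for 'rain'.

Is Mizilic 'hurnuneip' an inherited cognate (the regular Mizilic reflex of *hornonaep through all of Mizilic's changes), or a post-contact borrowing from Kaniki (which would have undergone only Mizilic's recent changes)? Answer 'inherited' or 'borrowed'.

inherited

If inherited, *hornonaep would pass through all of Mizilic's changes:
Mizilic: *hornonaep
  hornonaep → hornonaip   [vowel merger]
  hornonaip (rule 2 does not apply)
  hornonaip → hurnunaip   [vowel merger]
  hurnunaip (rule 4 does not apply)
  hurnunaip → hurnuneip   [vowel merger]
  giving Mizilic hurnuneip.
If borrowed from Kaniki 'hornonaep' after the early changes, it would undergo only the recent ones:
  rule 4 (unconditioned shift): no change (hornonaep)
  rule 5 (vowel merger): hornonaep → hornoneep
  ⇒ as a loan: hornoneep
Mizilic 'hurnuneip' matches the inherited outcome exactly, so it is an inherited cognate, not a loan.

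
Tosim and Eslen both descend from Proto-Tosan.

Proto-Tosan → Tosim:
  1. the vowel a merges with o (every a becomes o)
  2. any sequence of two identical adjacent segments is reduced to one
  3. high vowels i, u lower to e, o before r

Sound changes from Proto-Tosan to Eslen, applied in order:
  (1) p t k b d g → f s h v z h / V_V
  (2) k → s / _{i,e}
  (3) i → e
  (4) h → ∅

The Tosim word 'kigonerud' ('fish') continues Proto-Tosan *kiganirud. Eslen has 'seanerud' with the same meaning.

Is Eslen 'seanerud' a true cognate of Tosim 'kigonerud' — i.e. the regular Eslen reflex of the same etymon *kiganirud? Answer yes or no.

Derive the expected Eslen reflex of *kiganirud:
Eslen: *kiganirud
  kiganirud → kihanirud   [intervocalic lenition]
  kihanirud → sihanirud   [palatalisation]
  sihanirud → sehanerud   [vowel merger]
  sehanerud → seanerud   [h-loss]
  giving Eslen seanerud.
Eslen 'seanerud' matches the regular reflex exactly, so the pair is cognate.

yes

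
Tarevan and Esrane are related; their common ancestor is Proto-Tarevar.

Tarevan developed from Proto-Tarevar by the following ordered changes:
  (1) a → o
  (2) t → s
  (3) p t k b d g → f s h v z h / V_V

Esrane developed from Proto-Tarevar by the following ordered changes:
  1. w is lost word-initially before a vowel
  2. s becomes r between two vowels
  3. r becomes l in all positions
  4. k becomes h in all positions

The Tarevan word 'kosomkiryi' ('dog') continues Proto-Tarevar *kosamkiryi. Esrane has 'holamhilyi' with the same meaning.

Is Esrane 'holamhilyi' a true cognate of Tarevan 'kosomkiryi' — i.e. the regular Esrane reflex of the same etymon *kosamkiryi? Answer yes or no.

Derive the expected Esrane reflex of *kosamkiryi:
Esrane: start from *kosamkiryi.
  rule 1: no change — kosamkiryi
  rule 2 (rhotacism): kosamkiryi → koramkiryi
  rule 3 (unconditioned shift): koramkiryi → kolamkilyi
  rule 4 (unconditioned shift): kolamkilyi → holamhilyi
  ⇒ Esrane holamhilyi
Esrane 'holamhilyi' matches the regular reflex exactly, so the pair is cognate.

yes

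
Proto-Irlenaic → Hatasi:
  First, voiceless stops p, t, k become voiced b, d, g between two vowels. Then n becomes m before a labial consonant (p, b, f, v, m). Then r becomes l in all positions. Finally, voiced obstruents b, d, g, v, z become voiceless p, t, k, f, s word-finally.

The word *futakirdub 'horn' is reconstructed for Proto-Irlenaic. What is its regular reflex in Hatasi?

Hatasi: *futakirdub > fudagirdub > fudagildub > fudagildup  (by intervocalic voicing, unconditioned shift, final devoicing)

fudagildup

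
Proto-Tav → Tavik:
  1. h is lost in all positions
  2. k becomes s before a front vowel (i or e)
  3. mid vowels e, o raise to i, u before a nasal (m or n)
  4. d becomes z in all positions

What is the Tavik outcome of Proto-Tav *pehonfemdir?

peunfimzir

Tavik: *pehonfemdir > peonfemdir > peunfimdir > peunfimzir  (by h-loss, pre-nasal raising, unconditioned shift)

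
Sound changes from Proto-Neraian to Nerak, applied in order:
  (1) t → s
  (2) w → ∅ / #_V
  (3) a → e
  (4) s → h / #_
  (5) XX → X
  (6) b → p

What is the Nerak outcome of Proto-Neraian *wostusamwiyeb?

osusemwiyep

Nerak: *wostusamwiyeb > wossusamwiyeb > ossusamwiyeb > ossusemwiyeb > osusemwiyeb > osusemwiyep  (by unconditioned shift, glide loss, vowel merger, degemination, unconditioned shift)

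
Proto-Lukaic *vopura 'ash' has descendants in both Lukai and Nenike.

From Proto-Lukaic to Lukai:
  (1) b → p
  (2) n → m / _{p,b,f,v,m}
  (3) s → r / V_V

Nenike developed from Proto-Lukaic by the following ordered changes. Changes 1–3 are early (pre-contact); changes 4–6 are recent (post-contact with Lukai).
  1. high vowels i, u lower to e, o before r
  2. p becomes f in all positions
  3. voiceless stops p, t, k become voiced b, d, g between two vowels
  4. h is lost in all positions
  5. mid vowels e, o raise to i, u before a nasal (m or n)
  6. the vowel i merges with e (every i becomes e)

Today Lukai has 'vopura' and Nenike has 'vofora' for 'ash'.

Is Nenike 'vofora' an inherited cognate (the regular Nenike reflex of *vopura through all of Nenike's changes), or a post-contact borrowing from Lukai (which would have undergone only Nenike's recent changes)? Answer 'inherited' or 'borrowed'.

inherited

If inherited, *vopura would pass through all of Nenike's changes:
Nenike: *vopura > vopora > vofora  (by pre-rhotic lowering, unconditioned shift)
If borrowed from Lukai 'vopura' after the early changes, it would undergo only the recent ones:
  rule 4 (h-loss): no change (vopura)
  rule 5 (pre-nasal raising): no change (vopura)
  rule 6 (vowel merger): no change (vopura)
  ⇒ as a loan: vopura
Nenike 'vofora' matches the inherited outcome exactly, so it is an inherited cognate, not a loan.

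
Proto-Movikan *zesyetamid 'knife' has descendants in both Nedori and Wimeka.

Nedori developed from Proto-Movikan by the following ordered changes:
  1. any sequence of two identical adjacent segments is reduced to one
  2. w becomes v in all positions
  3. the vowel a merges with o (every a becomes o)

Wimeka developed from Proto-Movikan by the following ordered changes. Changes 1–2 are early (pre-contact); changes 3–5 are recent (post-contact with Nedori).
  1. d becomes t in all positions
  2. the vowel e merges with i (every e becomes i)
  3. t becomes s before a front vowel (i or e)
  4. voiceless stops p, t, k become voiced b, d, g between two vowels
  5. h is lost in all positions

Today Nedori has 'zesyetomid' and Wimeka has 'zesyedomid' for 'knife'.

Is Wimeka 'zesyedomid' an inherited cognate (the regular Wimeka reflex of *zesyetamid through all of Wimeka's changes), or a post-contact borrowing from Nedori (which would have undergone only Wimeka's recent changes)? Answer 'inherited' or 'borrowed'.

If inherited, *zesyetamid would pass through all of Wimeka's changes:
Wimeka: *zesyetamid > zesyetamit > zisyitamit > zisyidamit  (by unconditioned shift, vowel merger, intervocalic voicing)
If borrowed from Nedori 'zesyetomid' after the early changes, it would undergo only the recent ones:
  rule 3 (palatalisation): no change (zesyetomid)
  rule 4 (intervocalic voicing): zesyetomid → zesyedomid
  rule 5 (h-loss): no change (zesyedomid)
  ⇒ as a loan: zesyedomid
Wimeka 'zesyedomid' matches the loan outcome 'zesyedomid', not the inherited 'zisyidamit' — it skipped the early Wimeka changes, so it was borrowed from Nedori.

borrowed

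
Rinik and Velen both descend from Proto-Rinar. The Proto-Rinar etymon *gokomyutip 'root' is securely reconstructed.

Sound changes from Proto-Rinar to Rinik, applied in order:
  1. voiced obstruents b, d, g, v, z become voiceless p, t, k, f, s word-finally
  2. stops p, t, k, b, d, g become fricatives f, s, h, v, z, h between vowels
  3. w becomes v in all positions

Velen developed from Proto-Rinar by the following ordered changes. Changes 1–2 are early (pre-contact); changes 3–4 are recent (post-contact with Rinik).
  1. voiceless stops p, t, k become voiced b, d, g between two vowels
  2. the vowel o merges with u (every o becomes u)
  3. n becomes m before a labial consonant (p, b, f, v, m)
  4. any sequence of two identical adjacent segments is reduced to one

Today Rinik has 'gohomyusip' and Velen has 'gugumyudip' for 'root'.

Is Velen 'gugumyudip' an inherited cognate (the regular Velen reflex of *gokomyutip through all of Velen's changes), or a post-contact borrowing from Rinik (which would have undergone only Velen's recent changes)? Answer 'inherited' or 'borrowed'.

inherited

If inherited, *gokomyutip would pass through all of Velen's changes:
Velen: *gokomyutip
  gokomyutip → gogomyudip   [intervocalic voicing]
  gogomyudip → gugumyudip   [vowel merger]
  gugumyudip (rule 3 does not apply)
  gugumyudip (rule 4 does not apply)
  giving Velen gugumyudip.
If borrowed from Rinik 'gohomyusip' after the early changes, it would undergo only the recent ones:
  rule 3 (nasal place assimilation): no change (gohomyusip)
  rule 4 (degemination): no change (gohomyusip)
  ⇒ as a loan: gohomyusip
Velen 'gugumyudip' matches the inherited outcome exactly, so it is an inherited cognate, not a loan.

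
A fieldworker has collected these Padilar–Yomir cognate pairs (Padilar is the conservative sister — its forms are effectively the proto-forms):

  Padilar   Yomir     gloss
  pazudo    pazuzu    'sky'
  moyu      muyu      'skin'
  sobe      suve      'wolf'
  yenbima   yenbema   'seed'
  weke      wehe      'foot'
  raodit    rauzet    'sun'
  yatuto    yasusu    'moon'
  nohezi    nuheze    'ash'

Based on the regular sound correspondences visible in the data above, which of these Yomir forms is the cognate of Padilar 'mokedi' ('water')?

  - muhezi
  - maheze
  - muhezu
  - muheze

moyu ~ muyu, nohezi ~ nuheze — Padilar o corresponds to Yomir u after a consonant, before a consonant other than r, m, n, p, b, f, v.
weke ~ wehe — Padilar k corresponds to Yomir h between vowels (before a front vowel).
raodit ~ rauzet — Padilar d corresponds to Yomir z between vowels (before a front vowel).
nohezi ~ nuheze — Padilar i corresponds to Yomir e word-finally.
Applying these to Padilar 'mokedi':
  mokedi → mukedi   (o→u after a consonant, before a consonant other than r, m, n, p, b, f, v)
  mukedi → muhedi   (k→h between vowels (before a front vowel))
  muhedi → muhezi   (d→z between vowels (before a front vowel))
  muhezi → muheze   (i→e word-finally)
So the Yomir cognate is 'muheze'.

muheze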